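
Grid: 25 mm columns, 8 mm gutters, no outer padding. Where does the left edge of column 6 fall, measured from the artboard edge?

Each column+gutter stride is 33 mm; with no margin, 5 of them is 165 mm.

165 mm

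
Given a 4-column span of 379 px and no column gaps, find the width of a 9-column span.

With no column gaps, each column is 379/4 = 94.75 px.
9-column span = 9·94.75 = 852.75 px.

852.75 px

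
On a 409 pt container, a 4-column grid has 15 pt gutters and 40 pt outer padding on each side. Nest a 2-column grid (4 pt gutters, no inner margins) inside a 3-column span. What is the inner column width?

119.5 pt

Inside the margins: 409 − 80 = 329 pt.
329 − 3·15 = 284; ÷4 gives c = 71 pt.
Span of 3: 3·71 + 2·15 = 213 + 30 = 243 pt.
Subtracting 1 gutter of 4 leaves 239 for 2 columns, so d = 119.5 pt.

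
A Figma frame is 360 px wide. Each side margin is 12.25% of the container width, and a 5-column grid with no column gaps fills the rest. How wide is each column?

54.36 px

360 × (1 − 2·12.25%) = 360 × 75.5% = 271.8 px for the columns.
With no column gaps, each column is 271.8/5 = 54.36 px.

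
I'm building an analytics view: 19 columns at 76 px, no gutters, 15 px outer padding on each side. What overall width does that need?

1474 px

Total width: 2·15 + 19·76 = 1474 px.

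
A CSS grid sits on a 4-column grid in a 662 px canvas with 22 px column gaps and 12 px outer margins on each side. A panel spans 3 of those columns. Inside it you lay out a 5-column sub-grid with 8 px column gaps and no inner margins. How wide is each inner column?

Outer content = 662 − 2·12 = 638 px.
4c + 3·22 = 638 → 4c = 572 → c = 143 px.
3-column span = 3·143 + 2·22 = 473 px.
5d + 4·8 = 473 → 5d = 441 → d = 88.2 px.

88.2 px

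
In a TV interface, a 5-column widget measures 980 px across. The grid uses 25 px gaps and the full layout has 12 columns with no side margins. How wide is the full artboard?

980 − 4·25 = 880; ÷5 gives c = 176 px.
Artboard = 12·176 + 11·25 = 2112 + 275 = 2387 px.

2387 px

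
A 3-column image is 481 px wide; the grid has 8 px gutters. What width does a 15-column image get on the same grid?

3 columns + 2 gutters: 3c + 2·8 = 481.
3c = 481 − 16 = 465, so c = 155 px.
15-column span = 15·155 + 14·8 = 2437 px.

2437 px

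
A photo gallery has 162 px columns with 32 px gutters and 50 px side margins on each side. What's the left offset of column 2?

244 px

Each column+gutter stride is 194 px; 1 of them past the 50 px margin is 50 + 194 = 244 px.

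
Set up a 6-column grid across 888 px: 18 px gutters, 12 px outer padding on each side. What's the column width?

Content width = 888 − 2·12 = 864 px.
6 columns + 5 gutters: 6c + 5·18 = 864.
6c = 864 − 90 = 774, so c = 129 px.

129 px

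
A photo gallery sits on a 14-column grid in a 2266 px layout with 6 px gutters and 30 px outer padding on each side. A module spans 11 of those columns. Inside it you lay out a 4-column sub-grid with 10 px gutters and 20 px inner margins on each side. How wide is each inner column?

415.5 px

Outer content = 2266 − 2·30 = 2206 px.
2206 − 13·6 = 2128; ÷14 gives c = 152 px.
Span of 11: 11·152 + 10·6 = 1672 + 60 = 1732 px.
Inner content = 1732 − 2·20 = 1692 px.
4 columns + 3 gutters: 4d + 3·10 = 1692.
4d = 1692 − 30 = 1662, so d = 415.5 px.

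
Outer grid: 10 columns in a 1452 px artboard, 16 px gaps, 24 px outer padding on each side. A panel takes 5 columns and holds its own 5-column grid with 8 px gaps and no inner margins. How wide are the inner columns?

Inside the margins: 1452 − 48 = 1404 px.
Subtracting 9 gaps of 16 leaves 1260 for 10 columns, so c = 126 px.
Span of 5: 5·126 + 4·16 = 630 + 64 = 694 px.
5d + 4·8 = 694 → 5d = 662 → d = 132.4 px.

132.4 px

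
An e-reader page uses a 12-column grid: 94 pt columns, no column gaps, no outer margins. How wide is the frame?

Total width: 12·94 = 1128 pt.

1128 pt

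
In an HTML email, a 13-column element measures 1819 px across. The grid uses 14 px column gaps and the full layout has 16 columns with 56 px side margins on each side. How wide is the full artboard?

2354 px

13c + 12·14 = 1819 → 13c = 1651 → c = 127 px.
Total width: 2·56 + 16·127 + 15·14 = 2354 px.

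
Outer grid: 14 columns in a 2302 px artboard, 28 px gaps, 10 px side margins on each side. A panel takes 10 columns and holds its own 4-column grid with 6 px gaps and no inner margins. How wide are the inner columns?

401 px

Take off 20 px of margins, leaving 2282 px.
14c + 13·28 = 2282 → 14c = 1918 → c = 137 px.
10 columns plus 9 gaps: 1370 + 252 = 1622 px.
Subtracting 3 gaps of 6 leaves 1604 for 4 columns, so d = 401 px.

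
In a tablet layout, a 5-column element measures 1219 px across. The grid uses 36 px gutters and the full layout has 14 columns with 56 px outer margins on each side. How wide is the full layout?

5c + 4·36 = 1219 → 5c = 1075 → c = 215 px.
Total width: 2·56 + 14·215 + 13·36 = 3590 px.

3590 px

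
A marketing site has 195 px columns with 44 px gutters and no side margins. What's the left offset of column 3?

No margin, so column 3 starts at 2·(column + gutter) = 2·239 = 478 px.

478 px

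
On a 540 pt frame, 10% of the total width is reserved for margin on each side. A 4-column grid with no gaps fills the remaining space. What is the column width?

Each margin = 10% of 540 = 54 pt; content = 540 − 2·54 = 432 pt.
4c = 432 → c = 108 pt.

108 pt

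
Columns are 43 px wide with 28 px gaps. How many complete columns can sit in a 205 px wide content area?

3 columns

k columns need k·43 + (k−1)·28 = k·71 − 28.
k·71 − 28 ≤ 205 → k ≤ 233 / 71 ≈ 3.28, so k = 3.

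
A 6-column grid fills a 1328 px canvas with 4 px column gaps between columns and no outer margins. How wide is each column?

6 columns + 5 column gaps: 6c + 5·4 = 1328.
6c = 1328 − 20 = 1308, so c = 218 px.

218 px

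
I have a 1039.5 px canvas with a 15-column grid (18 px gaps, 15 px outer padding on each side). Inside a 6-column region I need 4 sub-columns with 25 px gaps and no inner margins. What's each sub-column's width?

79.5 px

Outer content = 1039.5 − 2·15 = 1009.5 px.
1009.5 − 14·18 = 757.5; ÷15 gives c = 50.5 px.
6 columns plus 5 gaps: 303 + 90 = 393 px.
4 columns + 3 gaps: 4d + 3·25 = 393.
4d = 393 − 75 = 318, so d = 79.5 px.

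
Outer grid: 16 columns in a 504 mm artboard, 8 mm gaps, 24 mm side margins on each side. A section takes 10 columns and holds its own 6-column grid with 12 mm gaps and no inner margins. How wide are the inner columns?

Take off 48 mm of margins, leaving 456 mm.
16 columns + 15 gaps: 16c + 15·8 = 456.
16c = 456 − 120 = 336, so c = 21 mm.
Span of 10: 10·21 + 9·8 = 210 + 72 = 282 mm.
6 columns + 5 gaps: 6d + 5·12 = 282.
6d = 282 − 60 = 222, so d = 37 mm.

37 mm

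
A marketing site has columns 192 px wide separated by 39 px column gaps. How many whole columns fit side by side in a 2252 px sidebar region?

9 columns: 9·192 + 8·39 = 2040 px ≤ 2252.
10 columns: 2271 px > 2252. So 9.

9 columns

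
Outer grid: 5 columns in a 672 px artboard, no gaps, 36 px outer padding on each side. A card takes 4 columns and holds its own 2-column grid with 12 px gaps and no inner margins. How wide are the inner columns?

Take off 72 px of margins, leaving 600 px.
5c = 600 → c = 120 px.
4-column span = 4·120 = 480 px.
2d + 1·12 = 480 → 2d = 468 → d = 234 px.

234 px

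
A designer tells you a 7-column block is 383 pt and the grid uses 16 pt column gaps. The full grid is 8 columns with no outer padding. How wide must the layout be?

440 pt

7 columns + 6 column gaps: 7c + 6·16 = 383.
7c = 383 − 96 = 287, so c = 41 pt.
Total width: 8·41 + 7·16 = 440 pt.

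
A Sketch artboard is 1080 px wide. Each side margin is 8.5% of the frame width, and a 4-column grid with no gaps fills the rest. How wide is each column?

224.1 px

Each margin = 8.5% of 1080 = 91.8 px; content = 1080 − 2·91.8 = 896.4 px.
4c = 896.4 → c = 224.1 px.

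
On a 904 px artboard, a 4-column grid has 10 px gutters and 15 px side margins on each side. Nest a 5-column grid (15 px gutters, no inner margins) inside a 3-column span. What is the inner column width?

Subtract both margins: 904 − 2·15 = 874 px.
4c + 3·10 = 874 → 4c = 844 → c = 211 px.
3-column span = 3·211 + 2·10 = 653 px.
653 − 4·15 = 593; ÷5 gives d = 118.6 px.

118.6 px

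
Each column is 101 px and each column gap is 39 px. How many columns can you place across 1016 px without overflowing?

7 columns

Each extra column adds 101 + 39 = 140 px.
(1016 + 39) / 140 = 7.54, so 7 columns fit.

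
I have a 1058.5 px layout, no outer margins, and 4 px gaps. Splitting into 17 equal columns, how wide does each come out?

Subtracting 16 gaps of 4 leaves 994.5 for 17 columns, so c = 58.5 px.

58.5 px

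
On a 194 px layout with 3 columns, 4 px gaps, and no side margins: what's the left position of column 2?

Subtracting 2 gaps of 4 leaves 186 for 3 columns, so c = 62 px.
Before column 2: 1 column + 1 gap.
Offset = 1·(62 + 4) = 1·66 = 66 px.

66 px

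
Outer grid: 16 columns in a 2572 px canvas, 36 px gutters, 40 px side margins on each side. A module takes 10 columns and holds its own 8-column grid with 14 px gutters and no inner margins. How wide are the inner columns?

Inside the margins: 2572 − 80 = 2492 px.
Subtracting 15 gutters of 36 leaves 1952 for 16 columns, so c = 122 px.
10-column span = 10·122 + 9·36 = 1544 px.
Subtracting 7 gutters of 14 leaves 1446 for 8 columns, so d = 180.75 px.

180.75 px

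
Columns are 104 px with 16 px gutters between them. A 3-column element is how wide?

344 px

3 columns plus 2 gutters: 312 + 32 = 344 px.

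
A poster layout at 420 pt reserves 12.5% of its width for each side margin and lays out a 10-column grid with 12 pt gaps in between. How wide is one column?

20.7 pt

Each margin = 12.5% of 420 = 52.5 pt; content = 420 − 2·52.5 = 315 pt.
10 columns + 9 gaps: 10c + 9·12 = 315.
10c = 315 − 108 = 207, so c = 20.7 pt.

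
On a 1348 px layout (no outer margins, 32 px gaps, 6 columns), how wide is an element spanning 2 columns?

428 px

6 columns + 5 gaps: 6c + 5·32 = 1348.
6c = 1348 − 160 = 1188, so c = 198 px.
Span of 2: 2·198 + 1·32 = 396 + 32 = 428 px.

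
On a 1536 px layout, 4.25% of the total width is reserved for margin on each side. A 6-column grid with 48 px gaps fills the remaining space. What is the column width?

194.24 px

1536 × (1 − 2·4.25%) = 1536 × 91.5% = 1405.44 px for the columns.
6 columns + 5 gaps: 6c + 5·48 = 1405.44.
6c = 1405.44 − 240 = 1165.44, so c = 194.24 px.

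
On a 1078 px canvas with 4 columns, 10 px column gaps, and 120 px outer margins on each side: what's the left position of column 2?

Take off 240 px of margins, leaving 838 px.
Subtracting 3 column gaps of 10 leaves 808 for 4 columns, so c = 202 px.
Column 2 starts at margin + 1·(column + gutter) = 120 + 1·212 = 332 px.

332 px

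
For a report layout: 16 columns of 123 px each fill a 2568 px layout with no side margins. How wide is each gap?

40 px

Columns use 1968 px, leaving 600 px across 15 gaps = 40 px each.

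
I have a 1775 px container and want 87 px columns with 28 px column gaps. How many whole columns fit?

15 columns

15 columns: 15·87 + 14·28 = 1697 px ≤ 1775.
16 columns: 1812 px > 1775. So 15.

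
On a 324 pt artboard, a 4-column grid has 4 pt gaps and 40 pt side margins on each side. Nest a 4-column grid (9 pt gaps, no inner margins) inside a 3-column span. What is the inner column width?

38.75 pt

Inside the margins: 324 − 80 = 244 pt.
4 columns + 3 gaps: 4c + 3·4 = 244.
4c = 244 − 12 = 232, so c = 58 pt.
3-column span = 3·58 + 2·4 = 182 pt.
Subtracting 3 gaps of 9 leaves 155 for 4 columns, so d = 38.75 pt.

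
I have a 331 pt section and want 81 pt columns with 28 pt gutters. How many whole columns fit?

k columns need k·81 + (k−1)·28 = k·109 − 28.
k·109 − 28 ≤ 331 → k ≤ 359 / 109 ≈ 3.29, so k = 3.

3 columns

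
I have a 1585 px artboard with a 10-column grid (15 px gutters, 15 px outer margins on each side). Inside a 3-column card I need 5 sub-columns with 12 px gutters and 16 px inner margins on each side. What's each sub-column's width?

Inside the margins: 1585 − 30 = 1555 px.
Subtracting 9 gutters of 15 leaves 1420 for 10 columns, so c = 142 px.
Span of 3: 3·142 + 2·15 = 426 + 30 = 456 px.
Inner content = 456 − 2·16 = 424 px.
5 columns + 4 gutters: 5d + 4·12 = 424.
5d = 424 − 48 = 376, so d = 75.2 px.

75.2 px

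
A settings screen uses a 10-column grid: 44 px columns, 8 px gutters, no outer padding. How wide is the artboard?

Summing: 440 + 72 = 512 px.

512 px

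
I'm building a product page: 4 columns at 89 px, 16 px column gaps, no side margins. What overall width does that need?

Artboard = 4·89 + 3·16 = 356 + 48 = 404 px.

404 px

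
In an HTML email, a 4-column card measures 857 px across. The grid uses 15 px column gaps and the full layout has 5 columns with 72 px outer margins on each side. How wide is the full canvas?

1219 px

857 − 3·15 = 812; ÷4 gives c = 203 px.
Canvas = 2·72 + 5·203 + 4·15 = 144 + 1015 + 60 = 1219 px.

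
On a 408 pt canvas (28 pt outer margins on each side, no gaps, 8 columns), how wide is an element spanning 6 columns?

Inside the margins: 408 − 56 = 352 pt.
8c = 352 → c = 44 pt.
6-column span = 6·44 = 264 pt.

264 pt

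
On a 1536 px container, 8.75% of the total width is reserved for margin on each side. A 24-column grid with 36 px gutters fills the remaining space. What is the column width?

Each margin = 8.75% of 1536 = 134.4 px; content = 1536 − 2·134.4 = 1267.2 px.
Subtracting 23 gutters of 36 leaves 439.2 for 24 columns, so c = 18.3 px.

18.3 px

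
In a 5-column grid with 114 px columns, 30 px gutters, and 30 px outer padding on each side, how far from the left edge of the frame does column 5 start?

606 px

Each column+gutter stride is 144 px; 4 of them past the 30 px margin is 30 + 576 = 606 px.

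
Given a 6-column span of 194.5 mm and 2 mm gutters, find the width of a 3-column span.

96.25 mm

6c + 5·2 = 194.5 → 6c = 184.5 → c = 30.75 mm.
3 columns plus 2 gutters: 92.25 + 4 = 96.25 mm.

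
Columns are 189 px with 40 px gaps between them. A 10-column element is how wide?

2250 px

10 columns plus 9 gaps: 1890 + 360 = 2250 px.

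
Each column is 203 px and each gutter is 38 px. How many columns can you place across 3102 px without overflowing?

13 columns

k columns need k·203 + (k−1)·38 = k·241 − 38.
k·241 − 38 ≤ 3102 → k ≤ 3140 / 241 ≈ 13.03, so k = 13.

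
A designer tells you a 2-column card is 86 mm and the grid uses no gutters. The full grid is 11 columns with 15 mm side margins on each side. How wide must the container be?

With no gutters, each column is 86/2 = 43 mm.
Total width: 2·15 + 11·43 = 503 mm.

503 mm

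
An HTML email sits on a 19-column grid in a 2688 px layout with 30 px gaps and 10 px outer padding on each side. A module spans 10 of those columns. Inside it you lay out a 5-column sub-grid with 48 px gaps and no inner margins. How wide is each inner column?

Outer content = 2688 − 2·10 = 2668 px.
19 columns + 18 gaps: 19c + 18·30 = 2668.
19c = 2668 − 540 = 2128, so c = 112 px.
10 columns plus 9 gaps: 1120 + 270 = 1390 px.
5 columns + 4 gaps: 5d + 4·48 = 1390.
5d = 1390 − 192 = 1198, so d = 239.6 px.

239.6 px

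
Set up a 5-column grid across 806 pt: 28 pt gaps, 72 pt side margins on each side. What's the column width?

Content width = 806 − 2·72 = 662 pt.
5 columns + 4 gaps: 5c + 4·28 = 662.
5c = 662 − 112 = 550, so c = 110 pt.

110 pt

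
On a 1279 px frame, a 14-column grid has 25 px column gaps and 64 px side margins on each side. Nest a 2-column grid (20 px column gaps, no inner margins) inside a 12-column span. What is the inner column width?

481.5 px

Outer content = 1279 − 2·64 = 1151 px.
Subtracting 13 column gaps of 25 leaves 826 for 14 columns, so c = 59 px.
12-column span = 12·59 + 11·25 = 983 px.
2 columns + 1 column gap: 2d + 1·20 = 983.
2d = 983 − 20 = 963, so d = 481.5 px.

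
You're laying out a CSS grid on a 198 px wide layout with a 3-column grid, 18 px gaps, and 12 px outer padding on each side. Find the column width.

46 px

Take off 24 px of margins, leaving 174 px.
3 columns + 2 gaps: 3c + 2·18 = 174.
3c = 174 − 36 = 138, so c = 46 px.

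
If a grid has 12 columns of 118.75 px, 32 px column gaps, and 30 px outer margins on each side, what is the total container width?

Adding margins, columns and gutters: 60 + 1425 + 352 = 1837 px.

1837 px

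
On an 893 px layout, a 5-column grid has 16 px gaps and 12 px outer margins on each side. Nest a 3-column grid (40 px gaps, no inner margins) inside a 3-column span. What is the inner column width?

145 px

Subtract both margins: 893 − 2·12 = 869 px.
5c + 4·16 = 869 → 5c = 805 → c = 161 px.
Span of 3: 3·161 + 2·16 = 483 + 32 = 515 px.
Subtracting 2 gaps of 40 leaves 435 for 3 columns, so d = 145 px.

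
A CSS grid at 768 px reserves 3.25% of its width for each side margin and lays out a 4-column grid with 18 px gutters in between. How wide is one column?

166.02 px

Margins: 3.25% × 768 = 24.96 px each, so content = 768 − 49.92 = 718.08 px.
718.08 − 3·18 = 664.08; ÷4 gives c = 166.02 px.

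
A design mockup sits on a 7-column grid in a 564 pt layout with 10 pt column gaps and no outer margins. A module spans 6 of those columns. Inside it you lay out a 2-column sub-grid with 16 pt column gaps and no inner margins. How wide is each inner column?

7c + 6·10 = 564 → 7c = 504 → c = 72 pt.
Span of 6: 6·72 + 5·10 = 432 + 50 = 482 pt.
2 columns + 1 column gap: 2d + 1·16 = 482.
2d = 482 − 16 = 466, so d = 233 pt.

233 pt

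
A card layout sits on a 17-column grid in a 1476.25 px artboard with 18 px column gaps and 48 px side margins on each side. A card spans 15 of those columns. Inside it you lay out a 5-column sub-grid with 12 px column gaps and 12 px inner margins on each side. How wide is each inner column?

228.75 px

Subtract both margins: 1476.25 − 2·48 = 1380.25 px.
Subtracting 16 column gaps of 18 leaves 1092.25 for 17 columns, so c = 64.25 px.
15-column span = 15·64.25 + 14·18 = 1215.75 px.
Inner content = 1215.75 − 2·12 = 1191.75 px.
1191.75 − 4·12 = 1143.75; ÷5 gives d = 228.75 px.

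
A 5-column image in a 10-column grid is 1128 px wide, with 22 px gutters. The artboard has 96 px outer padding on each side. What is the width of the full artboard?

2470 px

1128 − 4·22 = 1040; ÷5 gives c = 208 px.
Total width: 2·96 + 10·208 + 9·22 = 2470 px.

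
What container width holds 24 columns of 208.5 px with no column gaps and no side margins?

5004 px

Total width: 24·208.5 = 5004 px.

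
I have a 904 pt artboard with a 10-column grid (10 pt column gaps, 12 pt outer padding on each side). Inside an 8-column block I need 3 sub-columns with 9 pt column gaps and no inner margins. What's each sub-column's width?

Outer content = 904 − 2·12 = 880 pt.
10c + 9·10 = 880 → 10c = 790 → c = 79 pt.
8 columns plus 7 column gaps: 632 + 70 = 702 pt.
3 columns + 2 column gaps: 3d + 2·9 = 702.
3d = 702 − 18 = 684, so d = 228 pt.

228 pt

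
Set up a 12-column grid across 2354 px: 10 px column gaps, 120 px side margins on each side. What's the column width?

167 px

Subtract both margins: 2354 − 2·120 = 2114 px.
12c + 11·10 = 2114 → 12c = 2004 → c = 167 px.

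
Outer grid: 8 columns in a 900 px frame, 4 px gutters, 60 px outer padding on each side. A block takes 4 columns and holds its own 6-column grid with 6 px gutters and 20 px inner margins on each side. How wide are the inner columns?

Subtract both margins: 900 − 2·60 = 780 px.
780 − 7·4 = 752; ÷8 gives c = 94 px.
4 columns plus 3 gutters: 376 + 12 = 388 px.
Inner content = 388 − 2·20 = 348 px.
348 − 5·6 = 318; ÷6 gives d = 53 px.

53 px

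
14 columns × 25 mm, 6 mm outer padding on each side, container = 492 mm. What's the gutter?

10 mm

Take off 12 mm of margins, leaving 480 mm.
14·25 + 13g = 480 → 13g = 130 → g = 10 mm.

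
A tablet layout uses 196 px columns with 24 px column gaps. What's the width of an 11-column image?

2396 px

Span of 11: 11·196 + 10·24 = 2156 + 240 = 2396 px.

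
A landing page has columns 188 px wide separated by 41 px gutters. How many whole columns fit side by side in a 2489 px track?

11 columns

Each extra column adds 188 + 41 = 229 px.
(2489 + 41) / 229 = 11.05, so 11 columns fit.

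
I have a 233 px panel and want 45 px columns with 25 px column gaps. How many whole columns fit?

Each extra column adds 45 + 25 = 70 px.
(233 + 25) / 70 = 3.69, so 3 columns fit.

3 columns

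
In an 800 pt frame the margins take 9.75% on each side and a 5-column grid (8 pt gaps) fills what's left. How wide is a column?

Margins: 9.75% × 800 = 78 pt each, so content = 800 − 156 = 644 pt.
5c + 4·8 = 644 → 5c = 612 → c = 122.4 pt.

122.4 pt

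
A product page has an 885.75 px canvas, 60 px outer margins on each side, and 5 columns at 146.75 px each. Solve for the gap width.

8 px

Take off 120 px of margins, leaving 765.75 px.
5·146.75 + 4g = 765.75 → 4g = 32 → g = 8 px.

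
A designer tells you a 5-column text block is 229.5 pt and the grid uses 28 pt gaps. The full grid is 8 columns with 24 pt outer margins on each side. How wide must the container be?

432 pt

5c + 4·28 = 229.5 → 5c = 117.5 → c = 23.5 pt.
Total width: 2·24 + 8·23.5 + 7·28 = 432 pt.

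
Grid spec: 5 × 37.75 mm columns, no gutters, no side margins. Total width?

188.75 mm

Summing: 188.75 = 188.75 mm.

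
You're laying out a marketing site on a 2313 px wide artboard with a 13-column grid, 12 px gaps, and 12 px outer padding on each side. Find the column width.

165 px

Subtract both margins: 2313 − 2·12 = 2289 px.
13 columns + 12 gaps: 13c + 12·12 = 2289.
13c = 2289 − 144 = 2145, so c = 165 px.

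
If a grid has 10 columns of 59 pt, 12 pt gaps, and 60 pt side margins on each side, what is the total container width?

818 pt

Container = 2·60 + 10·59 + 9·12 = 120 + 590 + 108 = 818 pt.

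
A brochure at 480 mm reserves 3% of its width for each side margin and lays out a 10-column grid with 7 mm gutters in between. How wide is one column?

480 × (1 − 2·3%) = 480 × 94% = 451.2 mm for the columns.
10c + 9·7 = 451.2 → 10c = 388.2 → c = 38.82 mm.

38.82 mm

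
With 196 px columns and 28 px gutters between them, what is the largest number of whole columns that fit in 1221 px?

5 columns

5 columns: 5·196 + 4·28 = 1092 px ≤ 1221.
6 columns: 1316 px > 1221. So 5.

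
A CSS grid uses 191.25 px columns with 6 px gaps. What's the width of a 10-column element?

1966.5 px

10-column span = 10·191.25 + 9·6 = 1966.5 px.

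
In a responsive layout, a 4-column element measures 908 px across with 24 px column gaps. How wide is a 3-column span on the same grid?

675 px

908 − 3·24 = 836; ÷4 gives c = 209 px.
3-column span = 3·209 + 2·24 = 675 px.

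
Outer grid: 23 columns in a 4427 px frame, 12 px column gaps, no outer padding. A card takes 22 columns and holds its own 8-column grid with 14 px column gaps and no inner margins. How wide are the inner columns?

517 px

23c + 22·12 = 4427 → 23c = 4163 → c = 181 px.
22-column span = 22·181 + 21·12 = 4234 px.
Subtracting 7 column gaps of 14 leaves 4136 for 8 columns, so d = 517 px.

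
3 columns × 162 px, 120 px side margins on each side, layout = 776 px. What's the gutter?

Take off 240 px of margins, leaving 536 px.
Columns use 486 px, leaving 50 px across 2 gutters = 25 px each.

25 px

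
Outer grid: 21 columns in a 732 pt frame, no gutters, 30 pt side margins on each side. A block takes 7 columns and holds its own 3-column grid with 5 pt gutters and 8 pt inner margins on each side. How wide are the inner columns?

66 pt

Outer content = 732 − 2·30 = 672 pt.
21c = 672 → c = 32 pt.
7-column span = 7·32 = 224 pt.
Inner content = 224 − 2·8 = 208 pt.
3d + 2·5 = 208 → 3d = 198 → d = 66 pt.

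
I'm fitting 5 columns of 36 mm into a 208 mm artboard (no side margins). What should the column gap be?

7 mm

5 columns take 5·36 = 180 mm; remaining 28 splits into 4 column gaps.
g = 28 / 4 = 7 mm.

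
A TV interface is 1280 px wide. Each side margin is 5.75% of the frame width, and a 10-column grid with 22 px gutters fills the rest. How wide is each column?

93.48 px

Margins: 5.75% × 1280 = 73.6 px each, so content = 1280 − 147.2 = 1132.8 px.
10 columns + 9 gutters: 10c + 9·22 = 1132.8.
10c = 1132.8 − 198 = 934.8, so c = 93.48 px.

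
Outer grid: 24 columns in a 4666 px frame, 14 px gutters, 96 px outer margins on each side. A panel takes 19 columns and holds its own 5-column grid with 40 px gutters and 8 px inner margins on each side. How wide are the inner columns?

Take off 192 px of margins, leaving 4474 px.
24 columns + 23 gutters: 24c + 23·14 = 4474.
24c = 4474 − 322 = 4152, so c = 173 px.
Span of 19: 19·173 + 18·14 = 3287 + 252 = 3539 px.
Inner content = 3539 − 2·8 = 3523 px.
5d + 4·40 = 3523 → 5d = 3363 → d = 672.6 px.

672.6 px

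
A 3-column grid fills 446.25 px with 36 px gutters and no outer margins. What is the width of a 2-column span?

446.25 − 2·36 = 374.25; ÷3 gives c = 124.75 px.
2-column span = 2·124.75 + 1·36 = 285.5 px.

285.5 px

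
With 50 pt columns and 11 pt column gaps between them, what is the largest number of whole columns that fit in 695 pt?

k columns need k·50 + (k−1)·11 = k·61 − 11.
k·61 − 11 ≤ 695 → k ≤ 706 / 61 ≈ 11.57, so k = 11.

11 columns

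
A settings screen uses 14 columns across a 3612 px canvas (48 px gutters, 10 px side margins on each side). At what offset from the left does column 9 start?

2090 px

Subtract both margins: 3612 − 2·10 = 3592 px.
14c + 13·48 = 3592 → 14c = 2968 → c = 212 px.
Column 9 starts at margin + 8·(column + gutter) = 10 + 8·260 = 2090 px.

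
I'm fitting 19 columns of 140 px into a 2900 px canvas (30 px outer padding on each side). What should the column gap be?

10 px

Take off 60 px of margins, leaving 2840 px.
19 columns take 19·140 = 2660 px; remaining 180 splits into 18 column gaps.
g = 180 / 18 = 10 px.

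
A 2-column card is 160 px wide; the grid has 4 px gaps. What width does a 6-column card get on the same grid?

Subtracting 1 gap of 4 leaves 156 for 2 columns, so c = 78 px.
Span of 6: 6·78 + 5·4 = 468 + 20 = 488 px.

488 px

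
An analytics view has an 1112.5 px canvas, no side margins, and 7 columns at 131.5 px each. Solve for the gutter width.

32 px

7·131.5 + 6g = 1112.5 → 6g = 192 → g = 32 px.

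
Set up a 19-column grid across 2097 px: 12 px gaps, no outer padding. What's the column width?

2097 − 18·12 = 1881; ÷19 gives c = 99 px.

99 px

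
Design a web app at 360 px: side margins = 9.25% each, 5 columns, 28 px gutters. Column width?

36.28 px

360 × (1 − 2·9.25%) = 360 × 81.5% = 293.4 px for the columns.
5 columns + 4 gutters: 5c + 4·28 = 293.4.
5c = 293.4 − 112 = 181.4, so c = 36.28 px.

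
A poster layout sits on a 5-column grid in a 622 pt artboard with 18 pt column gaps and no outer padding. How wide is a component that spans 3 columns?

5 columns + 4 column gaps: 5c + 4·18 = 622.
5c = 622 − 72 = 550, so c = 110 pt.
Span of 3: 3·110 + 2·18 = 330 + 36 = 366 pt.

366 pt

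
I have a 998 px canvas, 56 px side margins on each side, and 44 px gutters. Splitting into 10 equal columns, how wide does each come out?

Inside the margins: 998 − 112 = 886 px.
Subtracting 9 gutters of 44 leaves 490 for 10 columns, so c = 49 px.

49 px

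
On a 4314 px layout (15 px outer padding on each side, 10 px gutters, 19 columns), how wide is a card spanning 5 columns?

1120 px

Subtract both margins: 4314 − 2·15 = 4284 px.
4284 − 18·10 = 4104; ÷19 gives c = 216 px.
5-column span = 5·216 + 4·10 = 1120 px.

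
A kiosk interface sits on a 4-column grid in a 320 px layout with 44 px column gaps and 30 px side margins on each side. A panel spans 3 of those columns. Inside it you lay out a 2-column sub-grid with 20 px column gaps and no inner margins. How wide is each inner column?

82 px

Take off 60 px of margins, leaving 260 px.
Subtracting 3 column gaps of 44 leaves 128 for 4 columns, so c = 32 px.
3 columns plus 2 column gaps: 96 + 88 = 184 px.
2 columns + 1 column gap: 2d + 1·20 = 184.
2d = 184 − 20 = 164, so d = 82 px.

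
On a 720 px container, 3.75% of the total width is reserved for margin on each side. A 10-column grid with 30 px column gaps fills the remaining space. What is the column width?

39.6 px

720 × (1 − 2·3.75%) = 720 × 92.5% = 666 px for the columns.
10 columns + 9 column gaps: 10c + 9·30 = 666.
10c = 666 − 270 = 396, so c = 39.6 px.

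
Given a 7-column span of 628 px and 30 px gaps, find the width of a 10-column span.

910 px

7 columns + 6 gaps: 7c + 6·30 = 628.
7c = 628 − 180 = 448, so c = 64 px.
10 columns plus 9 gaps: 640 + 270 = 910 px.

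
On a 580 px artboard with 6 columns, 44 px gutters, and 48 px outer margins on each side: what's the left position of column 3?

224 px

Content = 580 − 2·48 = 484 px.
6c + 5·44 = 484 → 6c = 264 → c = 44 px.
Each column+gutter stride is 88 px; 2 of them past the 48 px margin is 48 + 176 = 224 px.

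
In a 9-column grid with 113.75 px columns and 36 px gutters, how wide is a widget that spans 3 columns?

413.25 px

Span of 3: 3·113.75 + 2·36 = 341.25 + 72 = 413.25 px.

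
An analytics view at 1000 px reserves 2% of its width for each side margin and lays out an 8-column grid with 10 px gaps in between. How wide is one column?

1000 × (1 − 2·2%) = 1000 × 96% = 960 px for the columns.
960 − 7·10 = 890; ÷8 gives c = 111.25 px.

111.25 px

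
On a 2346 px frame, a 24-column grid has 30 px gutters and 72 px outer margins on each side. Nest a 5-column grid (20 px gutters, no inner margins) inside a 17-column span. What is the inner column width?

Outer content = 2346 − 2·72 = 2202 px.
Subtracting 23 gutters of 30 leaves 1512 for 24 columns, so c = 63 px.
Span of 17: 17·63 + 16·30 = 1071 + 480 = 1551 px.
Subtracting 4 gutters of 20 leaves 1471 for 5 columns, so d = 294.2 px.

294.2 px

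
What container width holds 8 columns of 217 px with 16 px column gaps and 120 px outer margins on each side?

2088 px

Total width: 2·120 + 8·217 + 7·16 = 2088 px.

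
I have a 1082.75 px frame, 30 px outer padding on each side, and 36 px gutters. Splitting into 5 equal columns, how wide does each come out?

175.75 px

Subtract both margins: 1082.75 − 2·30 = 1022.75 px.
1022.75 − 4·36 = 878.75; ÷5 gives c = 175.75 px.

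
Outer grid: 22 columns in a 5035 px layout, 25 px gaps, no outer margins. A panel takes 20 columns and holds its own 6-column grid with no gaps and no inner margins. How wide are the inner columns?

22 columns + 21 gaps: 22c + 21·25 = 5035.
22c = 5035 − 525 = 4510, so c = 205 px.
20 columns plus 19 gaps: 4100 + 475 = 4575 px.
With no gaps, each column is 4575/6 = 762.5 px.

762.5 px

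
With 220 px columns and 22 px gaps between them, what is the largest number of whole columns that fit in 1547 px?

6 columns

Each extra column adds 220 + 22 = 242 px.
(1547 + 22) / 242 = 6.48, so 6 columns fit.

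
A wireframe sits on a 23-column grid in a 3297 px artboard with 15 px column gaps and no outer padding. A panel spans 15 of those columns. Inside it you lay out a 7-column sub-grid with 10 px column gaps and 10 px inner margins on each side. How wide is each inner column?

295 px

23 columns + 22 column gaps: 23c + 22·15 = 3297.
23c = 3297 − 330 = 2967, so c = 129 px.
Span of 15: 15·129 + 14·15 = 1935 + 210 = 2145 px.
Inner content = 2145 − 2·10 = 2125 px.
2125 − 6·10 = 2065; ÷7 gives d = 295 px.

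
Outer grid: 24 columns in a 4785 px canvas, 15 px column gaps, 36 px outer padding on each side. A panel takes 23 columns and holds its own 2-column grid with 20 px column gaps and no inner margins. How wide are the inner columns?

2248 px

Inside the margins: 4785 − 72 = 4713 px.
24 columns + 23 column gaps: 24c + 23·15 = 4713.
24c = 4713 − 345 = 4368, so c = 182 px.
23 columns plus 22 column gaps: 4186 + 330 = 4516 px.
2d + 1·20 = 4516 → 2d = 4496 → d = 2248 px.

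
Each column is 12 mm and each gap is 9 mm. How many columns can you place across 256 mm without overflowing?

12 columns

12 columns: 12·12 + 11·9 = 243 mm ≤ 256.
13 columns: 264 mm > 256. So 12.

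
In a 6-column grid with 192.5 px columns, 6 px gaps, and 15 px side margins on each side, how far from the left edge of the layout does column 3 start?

412 px

Before column 3: the margin + 2 columns + 2 gaps.
Offset = 15 + 2·(192.5 + 6) = 15 + 397 = 412 px.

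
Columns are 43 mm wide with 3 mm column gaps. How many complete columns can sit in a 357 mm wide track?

7 columns

Each extra column adds 43 + 3 = 46 mm.
(357 + 3) / 46 = 7.83, so 7 columns fit.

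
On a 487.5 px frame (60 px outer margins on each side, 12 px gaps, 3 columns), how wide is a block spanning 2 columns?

241 px

Content width = 487.5 − 2·60 = 367.5 px.
367.5 − 2·12 = 343.5; ÷3 gives c = 114.5 px.
2-column span = 2·114.5 + 1·12 = 241 px.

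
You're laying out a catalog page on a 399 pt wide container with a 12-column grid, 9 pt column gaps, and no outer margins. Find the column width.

25 pt

12c + 11·9 = 399 → 12c = 300 → c = 25 pt.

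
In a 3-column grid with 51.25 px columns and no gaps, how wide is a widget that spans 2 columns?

2-column span = 2·51.25 = 102.5 px.

102.5 px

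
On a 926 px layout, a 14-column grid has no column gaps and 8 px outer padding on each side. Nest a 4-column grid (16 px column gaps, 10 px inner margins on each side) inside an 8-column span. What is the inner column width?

Inside the margins: 926 − 16 = 910 px.
14c = 910 → c = 65 px.
With no column gaps, 8 columns span 8·65 = 520 px.
Inner content = 520 − 2·10 = 500 px.
500 − 3·16 = 452; ÷4 gives d = 113 px.

113 px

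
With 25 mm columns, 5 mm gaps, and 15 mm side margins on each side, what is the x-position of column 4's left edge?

Column 4 starts at margin + 3·(column + gutter) = 15 + 3·30 = 105 mm.

105 mm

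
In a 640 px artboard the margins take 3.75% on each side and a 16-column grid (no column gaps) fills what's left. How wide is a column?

37 px

Each margin = 3.75% of 640 = 24 px; content = 640 − 2·24 = 592 px.
With no column gaps, each column is 592/16 = 37 px.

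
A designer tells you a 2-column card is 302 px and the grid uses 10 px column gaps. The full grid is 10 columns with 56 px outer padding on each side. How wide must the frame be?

1662 px

2 columns + 1 column gap: 2c + 1·10 = 302.
2c = 302 − 10 = 292, so c = 146 px.
Total width: 2·56 + 10·146 + 9·10 = 1662 px.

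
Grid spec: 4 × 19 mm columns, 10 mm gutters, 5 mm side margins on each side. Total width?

Total width: 2·5 + 4·19 + 3·10 = 116 mm.

116 mm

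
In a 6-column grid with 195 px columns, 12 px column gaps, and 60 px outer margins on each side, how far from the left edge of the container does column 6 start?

1095 px

Column 6 starts at margin + 5·(column + gutter) = 60 + 5·207 = 1095 px.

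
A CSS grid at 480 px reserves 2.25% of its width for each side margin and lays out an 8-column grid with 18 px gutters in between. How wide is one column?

480 × (1 − 2·2.25%) = 480 × 95.5% = 458.4 px for the columns.
458.4 − 7·18 = 332.4; ÷8 gives c = 41.55 px.

41.55 px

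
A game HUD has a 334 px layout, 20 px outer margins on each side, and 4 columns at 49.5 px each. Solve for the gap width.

Subtract both margins: 334 − 2·20 = 294 px.
4 columns take 4·49.5 = 198 px; remaining 96 splits into 3 gaps.
g = 96 / 3 = 32 px.

32 px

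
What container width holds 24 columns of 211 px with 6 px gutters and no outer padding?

5202 px

Container = 24·211 + 23·6 = 5064 + 138 = 5202 px.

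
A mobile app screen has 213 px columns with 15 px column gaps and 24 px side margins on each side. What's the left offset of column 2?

252 px

Each column+gutter stride is 228 px; 1 of them past the 24 px margin is 24 + 228 = 252 px.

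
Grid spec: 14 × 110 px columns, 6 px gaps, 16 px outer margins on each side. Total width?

1650 px

Adding margins, columns and gutters: 32 + 1540 + 78 = 1650 px.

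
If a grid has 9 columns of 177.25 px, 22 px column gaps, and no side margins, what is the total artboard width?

1771.25 px

Summing: 1595.25 + 176 = 1771.25 px.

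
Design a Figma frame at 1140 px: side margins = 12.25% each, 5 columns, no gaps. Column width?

172.14 px

Each margin = 12.25% of 1140 = 139.65 px; content = 1140 − 2·139.65 = 860.7 px.
With no gaps, each column is 860.7/5 = 172.14 px.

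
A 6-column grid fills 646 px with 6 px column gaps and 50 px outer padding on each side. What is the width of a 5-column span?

454 px

Subtract both margins: 646 − 2·50 = 546 px.
Subtracting 5 column gaps of 6 leaves 516 for 6 columns, so c = 86 px.
5-column span = 5·86 + 4·6 = 454 px.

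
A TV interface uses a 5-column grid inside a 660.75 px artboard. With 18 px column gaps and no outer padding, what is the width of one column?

5 columns + 4 column gaps: 5c + 4·18 = 660.75.
5c = 660.75 − 72 = 588.75, so c = 117.75 px.

117.75 px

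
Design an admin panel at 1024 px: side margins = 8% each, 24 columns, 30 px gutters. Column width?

7.09 px

1024 × (1 − 2·8%) = 1024 × 84% = 860.16 px for the columns.
Subtracting 23 gutters of 30 leaves 170.16 for 24 columns, so c = 7.09 px.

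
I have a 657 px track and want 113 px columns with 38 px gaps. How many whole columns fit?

4 columns

k columns need k·113 + (k−1)·38 = k·151 − 38.
k·151 − 38 ≤ 657 → k ≤ 695 / 151 ≈ 4.60, so k = 4.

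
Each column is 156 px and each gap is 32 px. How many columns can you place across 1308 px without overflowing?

7 columns

Each extra column adds 156 + 32 = 188 px.
(1308 + 32) / 188 = 7.13, so 7 columns fit.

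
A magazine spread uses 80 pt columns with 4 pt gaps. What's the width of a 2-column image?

2 columns plus 1 gap: 160 + 4 = 164 pt.

164 pt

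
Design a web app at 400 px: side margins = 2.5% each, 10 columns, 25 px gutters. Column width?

15.5 px

Each margin = 2.5% of 400 = 10 px; content = 400 − 2·10 = 380 px.
10 columns + 9 gutters: 10c + 9·25 = 380.
10c = 380 − 225 = 155, so c = 15.5 px.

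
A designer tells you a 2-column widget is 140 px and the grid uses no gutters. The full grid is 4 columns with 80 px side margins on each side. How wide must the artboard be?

With no gutters, each column is 140/2 = 70 px.
Summing: 160 + 280 = 440 px.

440 px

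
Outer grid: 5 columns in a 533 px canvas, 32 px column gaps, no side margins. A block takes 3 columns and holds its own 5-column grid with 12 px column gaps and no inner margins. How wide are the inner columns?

51.8 px

533 − 4·32 = 405; ÷5 gives c = 81 px.
3 columns plus 2 column gaps: 243 + 64 = 307 px.
Subtracting 4 column gaps of 12 leaves 259 for 5 columns, so d = 51.8 px.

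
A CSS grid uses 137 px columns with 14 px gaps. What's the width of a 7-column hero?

7-column span = 7·137 + 6·14 = 1043 px.

1043 px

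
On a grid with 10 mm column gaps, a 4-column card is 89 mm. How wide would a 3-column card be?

Subtracting 3 column gaps of 10 leaves 59 for 4 columns, so c = 14.75 mm.
Span of 3: 3·14.75 + 2·10 = 44.25 + 20 = 64.25 mm.

64.25 mm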